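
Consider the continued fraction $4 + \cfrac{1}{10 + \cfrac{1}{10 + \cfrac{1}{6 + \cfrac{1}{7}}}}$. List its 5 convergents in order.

Using the convergent recurrence p_i = a_i*p_{i-1} + p_{i-2}, q_i = a_i*q_{i-1} + q_{i-2} with p_{-2}=0, p_{-1}=1, q_{-2}=1, q_{-1}=0:
  i=0: a_0=4, p_0 = 4*1 + 0 = 4, q_0 = 4*0 + 1 = 1.
  i=1: a_1=10, p_1 = 10*4 + 1 = 41, q_1 = 10*1 + 0 = 10.
  i=2: a_2=10, p_2 = 10*41 + 4 = 414, q_2 = 10*10 + 1 = 101.
  i=3: a_3=6, p_3 = 6*414 + 41 = 2525, q_3 = 6*101 + 10 = 616.
  i=4: a_4=7, p_4 = 7*2525 + 414 = 18089, q_4 = 7*616 + 101 = 4413.

4/1, 41/10, 414/101, 2525/616, 18089/4413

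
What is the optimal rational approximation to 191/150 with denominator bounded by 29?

Expand x = 191/150 as a continued fraction with the Euclidean algorithm:
  191 = 1*150 + 41, so a_0 = 1.
  150 = 3*41 + 27, so a_1 = 3.
  41 = 1*27 + 14, so a_2 = 1.
  27 = 1*14 + 13, so a_3 = 1.
  14 = 1*13 + 1, so a_4 = 1.
  13 = 13*1 + 0, so a_5 = 13.
so x = [1; 3, 1, 1, 1, 13].
Convergents (p_i = a_i*p_{i-1} + p_{i-2}, q_i = a_i*q_{i-1} + q_{i-2} with p_{-2}=0, p_{-1}=1, q_{-2}=1, q_{-1}=0), until the denominator exceeds 29:
  i=0: a_0=1, p_0 = 1*1 + 0 = 1, q_0 = 1*0 + 1 = 1.
  i=1: a_1=3, p_1 = 3*1 + 1 = 4, q_1 = 3*1 + 0 = 3.
  i=2: a_2=1, p_2 = 1*4 + 1 = 5, q_2 = 1*3 + 1 = 4.
  i=3: a_3=1, p_3 = 1*5 + 4 = 9, q_3 = 1*4 + 3 = 7.
  i=4: a_4=1, p_4 = 1*9 + 5 = 14, q_4 = 1*7 + 4 = 11.
  i=5: a_5=13, p_5 = 13*14 + 9 = 191, q_5 = 13*11 + 7 = 150.
q_5 = 150 > 29, so the last convergent with denominator <= 29 is p_4/q_4 = 14/11.
The closest fraction with denominator <= 29 is either p_4/q_4 or the intermediate fraction (k*p_4 + p_3)/(k*q_4 + q_3) with the largest k >= 1 whose denominator stays <= 29; these approach x as k grows, and every other convergent or intermediate fraction in range is farther away.
Largest k: floor((29 - q_3)/q_4) = floor((29 - 7)/11) = 2.
That gives (2*14 + 9)/(2*11 + 7) = 37/29.
Compare the errors: |x - 14/11| = |191*11 - 14*150|/(150*11) = 1/1650, and |x - 37/29| = |191*29 - 37*150|/(150*29) = 11/4350.
Cross-multiplying, 1*4350 = 4350 < 18150 = 11*1650, so 1/1650 is smaller: the convergent 14/11 is closer to x than 37/29.

14/11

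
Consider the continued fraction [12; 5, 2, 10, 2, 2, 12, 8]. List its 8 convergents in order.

Using the convergent recurrence p_i = a_i*p_{i-1} + p_{i-2}, q_i = a_i*q_{i-1} + q_{i-2} with p_{-2}=0, p_{-1}=1, q_{-2}=1, q_{-1}=0:
  i=0: a_0=12, p_0 = 12*1 + 0 = 12, q_0 = 12*0 + 1 = 1.
  i=1: a_1=5, p_1 = 5*12 + 1 = 61, q_1 = 5*1 + 0 = 5.
  i=2: a_2=2, p_2 = 2*61 + 12 = 134, q_2 = 2*5 + 1 = 11.
  i=3: a_3=10, p_3 = 10*134 + 61 = 1401, q_3 = 10*11 + 5 = 115.
  i=4: a_4=2, p_4 = 2*1401 + 134 = 2936, q_4 = 2*115 + 11 = 241.
  i=5: a_5=2, p_5 = 2*2936 + 1401 = 7273, q_5 = 2*241 + 115 = 597.
  i=6: a_6=12, p_6 = 12*7273 + 2936 = 90212, q_6 = 12*597 + 241 = 7405.
  i=7: a_7=8, p_7 = 8*90212 + 7273 = 728969, q_7 = 8*7405 + 597 = 59837.

12/1, 61/5, 134/11, 1401/115, 2936/241, 7273/597, 90212/7405, 728969/59837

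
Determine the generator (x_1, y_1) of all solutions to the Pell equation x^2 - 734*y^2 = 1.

First expand sqrt(734) as a continued fraction. With x_i = (sqrt(734) + m_i)/d_i and (m_0, d_0) = (0, 1): a_0 = floor(sqrt(734)) = 27, since 27^2 = 729 <= 734 < 784 = 28^2.
Iterate m_{i+1} = d_i*a_i - m_i, d_{i+1} = (734 - m_{i+1}^2)/d_i, a_{i+1} = floor((a_0 + m_{i+1})/d_{i+1}):
  m_1 = 1*27 - 0 = 27, d_1 = (734 - 27^2)/1 = 5/1 = 5, a_1 = floor((27 + 27)/5) = 10.
  m_2 = 5*10 - 27 = 23, d_2 = (734 - 23^2)/5 = 205/5 = 41, a_2 = floor((27 + 23)/41) = 1.
  m_3 = 41*1 - 23 = 18, d_3 = (734 - 18^2)/41 = 410/41 = 10, a_3 = floor((27 + 18)/10) = 4.
  m_4 = 10*4 - 18 = 22, d_4 = (734 - 22^2)/10 = 250/10 = 25, a_4 = floor((27 + 22)/25) = 1.
  m_5 = 25*1 - 22 = 3, d_5 = (734 - 3^2)/25 = 725/25 = 29, a_5 = floor((27 + 3)/29) = 1.
  m_6 = 29*1 - 3 = 26, d_6 = (734 - 26^2)/29 = 58/29 = 2, a_6 = floor((27 + 26)/2) = 26.
  m_7 = 2*26 - 26 = 26, d_7 = (734 - 26^2)/2 = 58/2 = 29, a_7 = floor((27 + 26)/29) = 1.
  m_8 = 29*1 - 26 = 3, d_8 = (734 - 3^2)/29 = 725/29 = 25, a_8 = floor((27 + 3)/25) = 1.
  m_9 = 25*1 - 3 = 22, d_9 = (734 - 22^2)/25 = 250/25 = 10, a_9 = floor((27 + 22)/10) = 4.
  m_10 = 10*4 - 22 = 18, d_10 = (734 - 18^2)/10 = 410/10 = 41, a_10 = floor((27 + 18)/41) = 1.
  m_11 = 41*1 - 18 = 23, d_11 = (734 - 23^2)/41 = 205/41 = 5, a_11 = floor((27 + 23)/5) = 10.
  m_12 = 5*10 - 23 = 27, d_12 = (734 - 27^2)/5 = 5/5 = 1, a_12 = floor((27 + 27)/1) = 54.
  m_13 = 1*54 - 27 = 27, d_13 = (734 - 27^2)/1 = 5/1 = 5: (m_13, d_13) = (m_1, d_1) = (27, 5), so from here the quotients repeat a_1, ..., a_12; the period length is 12.
So sqrt(734) = [27; (10, 1, 4, 1, 1, 26, 1, 1, 4, 1, 10, 54)] with period length k = 12.
k is even, so the fundamental solution of x^2 - 734y^2 = 1 is (p_{k-1}, q_{k-1}) = (p_11, q_11); compute convergents through index 11.
Convergents (p_i = a_i*p_{i-1} + p_{i-2}, q_i = a_i*q_{i-1} + q_{i-2} with p_{-2}=0, p_{-1}=1, q_{-2}=1, q_{-1}=0):
  i=0: a_0=27, p_0 = 27*1 + 0 = 27, q_0 = 27*0 + 1 = 1.
  i=1: a_1=10, p_1 = 10*27 + 1 = 271, q_1 = 10*1 + 0 = 10.
  i=2: a_2=1, p_2 = 1*271 + 27 = 298, q_2 = 1*10 + 1 = 11.
  i=3: a_3=4, p_3 = 4*298 + 271 = 1463, q_3 = 4*11 + 10 = 54.
  i=4: a_4=1, p_4 = 1*1463 + 298 = 1761, q_4 = 1*54 + 11 = 65.
  i=5: a_5=1, p_5 = 1*1761 + 1463 = 3224, q_5 = 1*65 + 54 = 119.
  i=6: a_6=26, p_6 = 26*3224 + 1761 = 85585, q_6 = 26*119 + 65 = 3159.
  i=7: a_7=1, p_7 = 1*85585 + 3224 = 88809, q_7 = 1*3159 + 119 = 3278.
  i=8: a_8=1, p_8 = 1*88809 + 85585 = 174394, q_8 = 1*3278 + 3159 = 6437.
  i=9: a_9=4, p_9 = 4*174394 + 88809 = 786385, q_9 = 4*6437 + 3278 = 29026.
  i=10: a_10=1, p_10 = 1*786385 + 174394 = 960779, q_10 = 1*29026 + 6437 = 35463.
  i=11: a_11=10, p_11 = 10*960779 + 786385 = 10394175, q_11 = 10*35463 + 29026 = 383656.
Check: 10394175^2 - 734*383656^2 = 108038873930625 - 108038873930624 = 1, so (x, y) = (10394175, 383656) solves the equation, and by the theorem it is the least positive solution.

(x, y) = (10394175, 383656)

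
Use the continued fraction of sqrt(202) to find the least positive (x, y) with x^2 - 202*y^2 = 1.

First expand sqrt(202) as a continued fraction. With x_i = (sqrt(202) + m_i)/d_i and (m_0, d_0) = (0, 1): a_0 = floor(sqrt(202)) = 14, since 14^2 = 196 <= 202 < 225 = 15^2.
Iterate m_{i+1} = d_i*a_i - m_i, d_{i+1} = (202 - m_{i+1}^2)/d_i, a_{i+1} = floor((a_0 + m_{i+1})/d_{i+1}):
  m_1 = 1*14 - 0 = 14, d_1 = (202 - 14^2)/1 = 6/1 = 6, a_1 = floor((14 + 14)/6) = 4.
  m_2 = 6*4 - 14 = 10, d_2 = (202 - 10^2)/6 = 102/6 = 17, a_2 = floor((14 + 10)/17) = 1.
  m_3 = 17*1 - 10 = 7, d_3 = (202 - 7^2)/17 = 153/17 = 9, a_3 = floor((14 + 7)/9) = 2.
  m_4 = 9*2 - 7 = 11, d_4 = (202 - 11^2)/9 = 81/9 = 9, a_4 = floor((14 + 11)/9) = 2.
  m_5 = 9*2 - 11 = 7, d_5 = (202 - 7^2)/9 = 153/9 = 17, a_5 = floor((14 + 7)/17) = 1.
  m_6 = 17*1 - 7 = 10, d_6 = (202 - 10^2)/17 = 102/17 = 6, a_6 = floor((14 + 10)/6) = 4.
  m_7 = 6*4 - 10 = 14, d_7 = (202 - 14^2)/6 = 6/6 = 1, a_7 = floor((14 + 14)/1) = 28.
  m_8 = 1*28 - 14 = 14, d_8 = (202 - 14^2)/1 = 6/1 = 6: (m_8, d_8) = (m_1, d_1) = (14, 6), so from here the quotients repeat a_1, ..., a_7; the period length is 7.
So sqrt(202) = [14; (4, 1, 2, 2, 1, 4, 28)] with period length k = 7.
k is odd, so (p_{k-1}, q_{k-1}) only solves x^2 - 202y^2 = -1 and the fundamental solution of x^2 - 202y^2 = 1 is (p_{2k-1}, q_{2k-1}) = (p_13, q_13); compute convergents through index 13, running through the period twice.
Convergents (p_i = a_i*p_{i-1} + p_{i-2}, q_i = a_i*q_{i-1} + q_{i-2} with p_{-2}=0, p_{-1}=1, q_{-2}=1, q_{-1}=0):
  i=0: a_0=14, p_0 = 14*1 + 0 = 14, q_0 = 14*0 + 1 = 1.
  i=1: a_1=4, p_1 = 4*14 + 1 = 57, q_1 = 4*1 + 0 = 4.
  i=2: a_2=1, p_2 = 1*57 + 14 = 71, q_2 = 1*4 + 1 = 5.
  i=3: a_3=2, p_3 = 2*71 + 57 = 199, q_3 = 2*5 + 4 = 14.
  i=4: a_4=2, p_4 = 2*199 + 71 = 469, q_4 = 2*14 + 5 = 33.
  i=5: a_5=1, p_5 = 1*469 + 199 = 668, q_5 = 1*33 + 14 = 47.
  i=6: a_6=4, p_6 = 4*668 + 469 = 3141, q_6 = 4*47 + 33 = 221.
  i=7: a_7=28, p_7 = 28*3141 + 668 = 88616, q_7 = 28*221 + 47 = 6235.
  i=8: a_8=4, p_8 = 4*88616 + 3141 = 357605, q_8 = 4*6235 + 221 = 25161.
  i=9: a_9=1, p_9 = 1*357605 + 88616 = 446221, q_9 = 1*25161 + 6235 = 31396.
  i=10: a_10=2, p_10 = 2*446221 + 357605 = 1250047, q_10 = 2*31396 + 25161 = 87953.
  i=11: a_11=2, p_11 = 2*1250047 + 446221 = 2946315, q_11 = 2*87953 + 31396 = 207302.
  i=12: a_12=1, p_12 = 1*2946315 + 1250047 = 4196362, q_12 = 1*207302 + 87953 = 295255.
  i=13: a_13=4, p_13 = 4*4196362 + 2946315 = 19731763, q_13 = 4*295255 + 207302 = 1388322.
Indeed p_6^2 - 202*q_6^2 = 9865881 - 9865882 = -1, not +1.
Check: 19731763^2 - 202*1388322^2 = 389342471088169 - 389342471088168 = 1, so (x, y) = (19731763, 1388322) solves the equation, and by the theorem it is the least positive solution.

(x, y) = (19731763, 1388322)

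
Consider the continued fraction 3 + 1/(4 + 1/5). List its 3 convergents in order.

Using the convergent recurrence p_i = a_i*p_{i-1} + p_{i-2}, q_i = a_i*q_{i-1} + q_{i-2} with p_{-2}=0, p_{-1}=1, q_{-2}=1, q_{-1}=0:
  i=0: a_0=3, p_0 = 3*1 + 0 = 3, q_0 = 3*0 + 1 = 1.
  i=1: a_1=4, p_1 = 4*3 + 1 = 13, q_1 = 4*1 + 0 = 4.
  i=2: a_2=5, p_2 = 5*13 + 3 = 68, q_2 = 5*4 + 1 = 21.

3/1, 13/4, 68/21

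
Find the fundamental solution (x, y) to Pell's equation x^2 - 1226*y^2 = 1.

First expand sqrt(1226) as a continued fraction. With x_i = (sqrt(1226) + m_i)/d_i and (m_0, d_0) = (0, 1): a_0 = floor(sqrt(1226)) = 35, since 35^2 = 1225 <= 1226 < 1296 = 36^2.
Iterate m_{i+1} = d_i*a_i - m_i, d_{i+1} = (1226 - m_{i+1}^2)/d_i, a_{i+1} = floor((a_0 + m_{i+1})/d_{i+1}):
  m_1 = 1*35 - 0 = 35, d_1 = (1226 - 35^2)/1 = 1/1 = 1, a_1 = floor((35 + 35)/1) = 70.
  m_2 = 1*70 - 35 = 35, d_2 = (1226 - 35^2)/1 = 1/1 = 1: (m_2, d_2) = (m_1, d_1) = (35, 1), so from here the quotient a_1 repeats; the period length is 1.
So sqrt(1226) = [35; (70)] with period length k = 1.
k is odd, so (p_{k-1}, q_{k-1}) only solves x^2 - 1226y^2 = -1 and the fundamental solution of x^2 - 1226y^2 = 1 is (p_{2k-1}, q_{2k-1}) = (p_1, q_1); compute convergents through index 1, running through the period twice.
Convergents (p_i = a_i*p_{i-1} + p_{i-2}, q_i = a_i*q_{i-1} + q_{i-2} with p_{-2}=0, p_{-1}=1, q_{-2}=1, q_{-1}=0):
  i=0: a_0=35, p_0 = 35*1 + 0 = 35, q_0 = 35*0 + 1 = 1.
  i=1: a_1=70, p_1 = 70*35 + 1 = 2451, q_1 = 70*1 + 0 = 70.
Indeed p_0^2 - 1226*q_0^2 = 1225 - 1226 = -1, not +1.
Check: 2451^2 - 1226*70^2 = 6007401 - 6007400 = 1, so (x, y) = (2451, 70) solves the equation, and by the theorem it is the least positive solution.

(x, y) = (2451, 70)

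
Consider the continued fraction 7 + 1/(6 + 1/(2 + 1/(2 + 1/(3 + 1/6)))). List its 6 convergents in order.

7/1, 43/6, 93/13, 229/32, 780/109, 4909/686

Using the convergent recurrence p_i = a_i*p_{i-1} + p_{i-2}, q_i = a_i*q_{i-1} + q_{i-2} with p_{-2}=0, p_{-1}=1, q_{-2}=1, q_{-1}=0:
  i=0: a_0=7, p_0 = 7*1 + 0 = 7, q_0 = 7*0 + 1 = 1.
  i=1: a_1=6, p_1 = 6*7 + 1 = 43, q_1 = 6*1 + 0 = 6.
  i=2: a_2=2, p_2 = 2*43 + 7 = 93, q_2 = 2*6 + 1 = 13.
  i=3: a_3=2, p_3 = 2*93 + 43 = 229, q_3 = 2*13 + 6 = 32.
  i=4: a_4=3, p_4 = 3*229 + 93 = 780, q_4 = 3*32 + 13 = 109.
  i=5: a_5=6, p_5 = 6*780 + 229 = 4909, q_5 = 6*109 + 32 = 686.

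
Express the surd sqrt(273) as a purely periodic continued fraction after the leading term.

[16; (1, 1, 10, 1, 1, 32)]

Write x_i = (sqrt(273) + m_i)/d_i with (m_0, d_0) = (0, 1). a_0 = floor(sqrt(273)) = 16, since 16^2 = 256 <= 273 < 289 = 17^2.
Iterate m_{i+1} = d_i*a_i - m_i, d_{i+1} = (273 - m_{i+1}^2)/d_i, a_{i+1} = floor((a_0 + m_{i+1})/d_{i+1}):
  m_1 = 1*16 - 0 = 16, d_1 = (273 - 16^2)/1 = 17/1 = 17, a_1 = floor((16 + 16)/17) = 1.
  m_2 = 17*1 - 16 = 1, d_2 = (273 - 1^2)/17 = 272/17 = 16, a_2 = floor((16 + 1)/16) = 1.
  m_3 = 16*1 - 1 = 15, d_3 = (273 - 15^2)/16 = 48/16 = 3, a_3 = floor((16 + 15)/3) = 10.
  m_4 = 3*10 - 15 = 15, d_4 = (273 - 15^2)/3 = 48/3 = 16, a_4 = floor((16 + 15)/16) = 1.
  m_5 = 16*1 - 15 = 1, d_5 = (273 - 1^2)/16 = 272/16 = 17, a_5 = floor((16 + 1)/17) = 1.
  m_6 = 17*1 - 1 = 16, d_6 = (273 - 16^2)/17 = 17/17 = 1, a_6 = floor((16 + 16)/1) = 32.
  m_7 = 1*32 - 16 = 16, d_7 = (273 - 16^2)/1 = 17/1 = 17: (m_7, d_7) = (m_1, d_1) = (16, 17), so from here the quotients repeat a_1, ..., a_6; the period length is 6.
Hence the expansion of sqrt(273) is a_0 = 16 followed by the repeating block 1, 1, 10, 1, 1, 32 (period 6).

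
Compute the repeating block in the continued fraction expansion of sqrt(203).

Write x_i = (sqrt(203) + m_i)/d_i with (m_0, d_0) = (0, 1). a_0 = floor(sqrt(203)) = 14, since 14^2 = 196 <= 203 < 225 = 15^2.
Iterate m_{i+1} = d_i*a_i - m_i, d_{i+1} = (203 - m_{i+1}^2)/d_i, a_{i+1} = floor((a_0 + m_{i+1})/d_{i+1}):
  m_1 = 1*14 - 0 = 14, d_1 = (203 - 14^2)/1 = 7/1 = 7, a_1 = floor((14 + 14)/7) = 4.
  m_2 = 7*4 - 14 = 14, d_2 = (203 - 14^2)/7 = 7/7 = 1, a_2 = floor((14 + 14)/1) = 28.
  m_3 = 1*28 - 14 = 14, d_3 = (203 - 14^2)/1 = 7/1 = 7: (m_3, d_3) = (m_1, d_1) = (14, 7), so from here the quotients repeat a_1, a_2; the period length is 2.
Hence the expansion of sqrt(203) is a_0 = 14 followed by the repeating block 4, 28 (period 2).

[14; (4, 28)]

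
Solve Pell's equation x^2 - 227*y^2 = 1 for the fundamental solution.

(x, y) = (226, 15)

First expand sqrt(227) as a continued fraction. With x_i = (sqrt(227) + m_i)/d_i and (m_0, d_0) = (0, 1): a_0 = floor(sqrt(227)) = 15, since 15^2 = 225 <= 227 < 256 = 16^2.
Iterate m_{i+1} = d_i*a_i - m_i, d_{i+1} = (227 - m_{i+1}^2)/d_i, a_{i+1} = floor((a_0 + m_{i+1})/d_{i+1}):
  m_1 = 1*15 - 0 = 15, d_1 = (227 - 15^2)/1 = 2/1 = 2, a_1 = floor((15 + 15)/2) = 15.
  m_2 = 2*15 - 15 = 15, d_2 = (227 - 15^2)/2 = 2/2 = 1, a_2 = floor((15 + 15)/1) = 30.
  m_3 = 1*30 - 15 = 15, d_3 = (227 - 15^2)/1 = 2/1 = 2: (m_3, d_3) = (m_1, d_1) = (15, 2), so from here the quotients repeat a_1, a_2; the period length is 2.
So sqrt(227) = [15; (15, 30)] with period length k = 2.
k is even, so the fundamental solution of x^2 - 227y^2 = 1 is (p_{k-1}, q_{k-1}) = (p_1, q_1); compute convergents through index 1.
Convergents (p_i = a_i*p_{i-1} + p_{i-2}, q_i = a_i*q_{i-1} + q_{i-2} with p_{-2}=0, p_{-1}=1, q_{-2}=1, q_{-1}=0):
  i=0: a_0=15, p_0 = 15*1 + 0 = 15, q_0 = 15*0 + 1 = 1.
  i=1: a_1=15, p_1 = 15*15 + 1 = 226, q_1 = 15*1 + 0 = 15.
Check: 226^2 - 227*15^2 = 51076 - 51075 = 1, so (x, y) = (226, 15) solves the equation, and by the theorem it is the least positive solution.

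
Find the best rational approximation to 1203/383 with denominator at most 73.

Expand x = 1203/383 as a continued fraction with the Euclidean algorithm:
  1203 = 3*383 + 54, so a_0 = 3.
  383 = 7*54 + 5, so a_1 = 7.
  54 = 10*5 + 4, so a_2 = 10.
  5 = 1*4 + 1, so a_3 = 1.
  4 = 4*1 + 0, so a_4 = 4.
so x = [3; 7, 10, 1, 4].
Convergents (p_i = a_i*p_{i-1} + p_{i-2}, q_i = a_i*q_{i-1} + q_{i-2} with p_{-2}=0, p_{-1}=1, q_{-2}=1, q_{-1}=0), until the denominator exceeds 73:
  i=0: a_0=3, p_0 = 3*1 + 0 = 3, q_0 = 3*0 + 1 = 1.
  i=1: a_1=7, p_1 = 7*3 + 1 = 22, q_1 = 7*1 + 0 = 7.
  i=2: a_2=10, p_2 = 10*22 + 3 = 223, q_2 = 10*7 + 1 = 71.
  i=3: a_3=1, p_3 = 1*223 + 22 = 245, q_3 = 1*71 + 7 = 78.
q_3 = 78 > 73, so the last convergent with denominator <= 73 is p_2/q_2 = 223/71.
The closest fraction with denominator <= 73 is either p_2/q_2 or the intermediate fraction (k*p_2 + p_1)/(k*q_2 + q_1) with the largest k >= 1 whose denominator stays <= 73; these approach x as k grows, and every other convergent or intermediate fraction in range is farther away.
Largest k: floor((73 - q_1)/q_2) = floor((73 - 7)/71) = 0.
Since k = 0, no intermediate fraction beyond p_2/q_2 has denominator <= 73, so the convergent 223/71 is the closest (its error is |1203*71 - 223*383|/(383*71) = 4/27193).

223/71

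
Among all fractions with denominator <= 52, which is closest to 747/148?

Expand x = 747/148 as a continued fraction with the Euclidean algorithm:
  747 = 5*148 + 7, so a_0 = 5.
  148 = 21*7 + 1, so a_1 = 21.
  7 = 7*1 + 0, so a_2 = 7.
so x = [5; 21, 7].
Convergents (p_i = a_i*p_{i-1} + p_{i-2}, q_i = a_i*q_{i-1} + q_{i-2} with p_{-2}=0, p_{-1}=1, q_{-2}=1, q_{-1}=0), until the denominator exceeds 52:
  i=0: a_0=5, p_0 = 5*1 + 0 = 5, q_0 = 5*0 + 1 = 1.
  i=1: a_1=21, p_1 = 21*5 + 1 = 106, q_1 = 21*1 + 0 = 21.
  i=2: a_2=7, p_2 = 7*106 + 5 = 747, q_2 = 7*21 + 1 = 148.
q_2 = 148 > 52, so the last convergent with denominator <= 52 is p_1/q_1 = 106/21.
The closest fraction with denominator <= 52 is either p_1/q_1 or the intermediate fraction (k*p_1 + p_0)/(k*q_1 + q_0) with the largest k >= 1 whose denominator stays <= 52; these approach x as k grows, and every other convergent or intermediate fraction in range is farther away.
Largest k: floor((52 - q_0)/q_1) = floor((52 - 1)/21) = 2.
That gives (2*106 + 5)/(2*21 + 1) = 217/43.
Compare the errors: |x - 106/21| = |747*21 - 106*148|/(148*21) = 1/3108, and |x - 217/43| = |747*43 - 217*148|/(148*43) = 5/6364.
Cross-multiplying, 1*6364 = 6364 < 15540 = 5*3108, so 1/3108 is smaller: the convergent 106/21 is closer to x than 217/43.

106/21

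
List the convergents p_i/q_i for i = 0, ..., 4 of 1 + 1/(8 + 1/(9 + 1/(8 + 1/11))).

1/1, 9/8, 82/73, 665/592, 7397/6585

Using the convergent recurrence p_i = a_i*p_{i-1} + p_{i-2}, q_i = a_i*q_{i-1} + q_{i-2} with p_{-2}=0, p_{-1}=1, q_{-2}=1, q_{-1}=0:
  i=0: a_0=1, p_0 = 1*1 + 0 = 1, q_0 = 1*0 + 1 = 1.
  i=1: a_1=8, p_1 = 8*1 + 1 = 9, q_1 = 8*1 + 0 = 8.
  i=2: a_2=9, p_2 = 9*9 + 1 = 82, q_2 = 9*8 + 1 = 73.
  i=3: a_3=8, p_3 = 8*82 + 9 = 665, q_3 = 8*73 + 8 = 592.
  i=4: a_4=11, p_4 = 11*665 + 82 = 7397, q_4 = 11*592 + 73 = 6585.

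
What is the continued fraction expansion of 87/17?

[5; 8, 2]

Run the Euclidean algorithm on 87 and 17; the successive quotients are the partial quotients a_0, a_1, ... (each step inverts the fractional part left over by the previous one):
  87 = 5*17 + 2, so a_0 = 5.
  17 = 8*2 + 1, so a_1 = 8.
  2 = 2*1 + 0, so a_2 = 2.
The remainder reaches 0 after 3 divisions, so the expansion has 3 partial quotients, read off in order.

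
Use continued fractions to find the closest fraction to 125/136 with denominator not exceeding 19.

Expand x = 125/136 as a continued fraction with the Euclidean algorithm:
  125 = 0*136 + 125, so a_0 = 0.
  136 = 1*125 + 11, so a_1 = 1.
  125 = 11*11 + 4, so a_2 = 11.
  11 = 2*4 + 3, so a_3 = 2.
  4 = 1*3 + 1, so a_4 = 1.
  3 = 3*1 + 0, so a_5 = 3.
so x = [0; 1, 11, 2, 1, 3].
Convergents (p_i = a_i*p_{i-1} + p_{i-2}, q_i = a_i*q_{i-1} + q_{i-2} with p_{-2}=0, p_{-1}=1, q_{-2}=1, q_{-1}=0), until the denominator exceeds 19:
  i=0: a_0=0, p_0 = 0*1 + 0 = 0, q_0 = 0*0 + 1 = 1.
  i=1: a_1=1, p_1 = 1*0 + 1 = 1, q_1 = 1*1 + 0 = 1.
  i=2: a_2=11, p_2 = 11*1 + 0 = 11, q_2 = 11*1 + 1 = 12.
  i=3: a_3=2, p_3 = 2*11 + 1 = 23, q_3 = 2*12 + 1 = 25.
q_3 = 25 > 19, so the last convergent with denominator <= 19 is p_2/q_2 = 11/12.
The closest fraction with denominator <= 19 is either p_2/q_2 or the intermediate fraction (k*p_2 + p_1)/(k*q_2 + q_1) with the largest k >= 1 whose denominator stays <= 19; these approach x as k grows, and every other convergent or intermediate fraction in range is farther away.
Largest k: floor((19 - q_1)/q_2) = floor((19 - 1)/12) = 1.
That gives (1*11 + 1)/(1*12 + 1) = 12/13.
Compare the errors: |x - 11/12| = |125*12 - 11*136|/(136*12) = 4/1632, and |x - 12/13| = |125*13 - 12*136|/(136*13) = 7/1768.
Cross-multiplying, 4*1768 = 7072 < 11424 = 7*1632, so 4/1632 is smaller: the convergent 11/12 is closer to x than 12/13.

11/12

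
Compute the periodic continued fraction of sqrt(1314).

Write x_i = (sqrt(1314) + m_i)/d_i with (m_0, d_0) = (0, 1). a_0 = floor(sqrt(1314)) = 36, since 36^2 = 1296 <= 1314 < 1369 = 37^2.
Iterate m_{i+1} = d_i*a_i - m_i, d_{i+1} = (1314 - m_{i+1}^2)/d_i, a_{i+1} = floor((a_0 + m_{i+1})/d_{i+1}):
  m_1 = 1*36 - 0 = 36, d_1 = (1314 - 36^2)/1 = 18/1 = 18, a_1 = floor((36 + 36)/18) = 4.
  m_2 = 18*4 - 36 = 36, d_2 = (1314 - 36^2)/18 = 18/18 = 1, a_2 = floor((36 + 36)/1) = 72.
  m_3 = 1*72 - 36 = 36, d_3 = (1314 - 36^2)/1 = 18/1 = 18: (m_3, d_3) = (m_1, d_1) = (36, 18), so from here the quotients repeat a_1, a_2; the period length is 2.
Hence the expansion of sqrt(1314) is a_0 = 36 followed by the repeating block 4, 72 (period 2).

[36; (4, 72)]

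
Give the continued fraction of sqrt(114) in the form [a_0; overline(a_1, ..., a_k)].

[10; overline(1, 2, 10, 2, 1, 20)]

Write x_i = (sqrt(114) + m_i)/d_i with (m_0, d_0) = (0, 1). a_0 = floor(sqrt(114)) = 10, since 10^2 = 100 <= 114 < 121 = 11^2.
Iterate m_{i+1} = d_i*a_i - m_i, d_{i+1} = (114 - m_{i+1}^2)/d_i, a_{i+1} = floor((a_0 + m_{i+1})/d_{i+1}):
  m_1 = 1*10 - 0 = 10, d_1 = (114 - 10^2)/1 = 14/1 = 14, a_1 = floor((10 + 10)/14) = 1.
  m_2 = 14*1 - 10 = 4, d_2 = (114 - 4^2)/14 = 98/14 = 7, a_2 = floor((10 + 4)/7) = 2.
  m_3 = 7*2 - 4 = 10, d_3 = (114 - 10^2)/7 = 14/7 = 2, a_3 = floor((10 + 10)/2) = 10.
  m_4 = 2*10 - 10 = 10, d_4 = (114 - 10^2)/2 = 14/2 = 7, a_4 = floor((10 + 10)/7) = 2.
  m_5 = 7*2 - 10 = 4, d_5 = (114 - 4^2)/7 = 98/7 = 14, a_5 = floor((10 + 4)/14) = 1.
  m_6 = 14*1 - 4 = 10, d_6 = (114 - 10^2)/14 = 14/14 = 1, a_6 = floor((10 + 10)/1) = 20.
  m_7 = 1*20 - 10 = 10, d_7 = (114 - 10^2)/1 = 14/1 = 14: (m_7, d_7) = (m_1, d_1) = (10, 14), so from here the quotients repeat a_1, ..., a_6; the period length is 6.
Hence the expansion of sqrt(114) is a_0 = 10 followed by the repeating block 1, 2, 10, 2, 1, 20 (period 6).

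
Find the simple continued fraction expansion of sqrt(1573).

[39; (1, 1, 1, 19, 6, 19, 1, 1, 1, 78)]

Write x_i = (sqrt(1573) + m_i)/d_i with (m_0, d_0) = (0, 1). a_0 = floor(sqrt(1573)) = 39, since 39^2 = 1521 <= 1573 < 1600 = 40^2.
Iterate m_{i+1} = d_i*a_i - m_i, d_{i+1} = (1573 - m_{i+1}^2)/d_i, a_{i+1} = floor((a_0 + m_{i+1})/d_{i+1}):
  m_1 = 1*39 - 0 = 39, d_1 = (1573 - 39^2)/1 = 52/1 = 52, a_1 = floor((39 + 39)/52) = 1.
  m_2 = 52*1 - 39 = 13, d_2 = (1573 - 13^2)/52 = 1404/52 = 27, a_2 = floor((39 + 13)/27) = 1.
  m_3 = 27*1 - 13 = 14, d_3 = (1573 - 14^2)/27 = 1377/27 = 51, a_3 = floor((39 + 14)/51) = 1.
  m_4 = 51*1 - 14 = 37, d_4 = (1573 - 37^2)/51 = 204/51 = 4, a_4 = floor((39 + 37)/4) = 19.
  m_5 = 4*19 - 37 = 39, d_5 = (1573 - 39^2)/4 = 52/4 = 13, a_5 = floor((39 + 39)/13) = 6.
  m_6 = 13*6 - 39 = 39, d_6 = (1573 - 39^2)/13 = 52/13 = 4, a_6 = floor((39 + 39)/4) = 19.
  m_7 = 4*19 - 39 = 37, d_7 = (1573 - 37^2)/4 = 204/4 = 51, a_7 = floor((39 + 37)/51) = 1.
  m_8 = 51*1 - 37 = 14, d_8 = (1573 - 14^2)/51 = 1377/51 = 27, a_8 = floor((39 + 14)/27) = 1.
  m_9 = 27*1 - 14 = 13, d_9 = (1573 - 13^2)/27 = 1404/27 = 52, a_9 = floor((39 + 13)/52) = 1.
  m_10 = 52*1 - 13 = 39, d_10 = (1573 - 39^2)/52 = 52/52 = 1, a_10 = floor((39 + 39)/1) = 78.
  m_11 = 1*78 - 39 = 39, d_11 = (1573 - 39^2)/1 = 52/1 = 52: (m_11, d_11) = (m_1, d_1) = (39, 52), so from here the quotients repeat a_1, ..., a_10; the period length is 10.
Hence the expansion of sqrt(1573) is a_0 = 39 followed by the repeating block 1, 1, 1, 19, 6, 19, 1, 1, 1, 78 (period 10).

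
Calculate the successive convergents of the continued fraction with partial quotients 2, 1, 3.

Using the convergent recurrence p_i = a_i*p_{i-1} + p_{i-2}, q_i = a_i*q_{i-1} + q_{i-2} with p_{-2}=0, p_{-1}=1, q_{-2}=1, q_{-1}=0:
  i=0: a_0=2, p_0 = 2*1 + 0 = 2, q_0 = 2*0 + 1 = 1.
  i=1: a_1=1, p_1 = 1*2 + 1 = 3, q_1 = 1*1 + 0 = 1.
  i=2: a_2=3, p_2 = 3*3 + 2 = 11, q_2 = 3*1 + 1 = 4.

2/1, 3/1, 11/4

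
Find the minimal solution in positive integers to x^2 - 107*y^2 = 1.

(x, y) = (962, 93)

First expand sqrt(107) as a continued fraction. With x_i = (sqrt(107) + m_i)/d_i and (m_0, d_0) = (0, 1): a_0 = floor(sqrt(107)) = 10, since 10^2 = 100 <= 107 < 121 = 11^2.
Iterate m_{i+1} = d_i*a_i - m_i, d_{i+1} = (107 - m_{i+1}^2)/d_i, a_{i+1} = floor((a_0 + m_{i+1})/d_{i+1}):
  m_1 = 1*10 - 0 = 10, d_1 = (107 - 10^2)/1 = 7/1 = 7, a_1 = floor((10 + 10)/7) = 2.
  m_2 = 7*2 - 10 = 4, d_2 = (107 - 4^2)/7 = 91/7 = 13, a_2 = floor((10 + 4)/13) = 1.
  m_3 = 13*1 - 4 = 9, d_3 = (107 - 9^2)/13 = 26/13 = 2, a_3 = floor((10 + 9)/2) = 9.
  m_4 = 2*9 - 9 = 9, d_4 = (107 - 9^2)/2 = 26/2 = 13, a_4 = floor((10 + 9)/13) = 1.
  m_5 = 13*1 - 9 = 4, d_5 = (107 - 4^2)/13 = 91/13 = 7, a_5 = floor((10 + 4)/7) = 2.
  m_6 = 7*2 - 4 = 10, d_6 = (107 - 10^2)/7 = 7/7 = 1, a_6 = floor((10 + 10)/1) = 20.
  m_7 = 1*20 - 10 = 10, d_7 = (107 - 10^2)/1 = 7/1 = 7: (m_7, d_7) = (m_1, d_1) = (10, 7), so from here the quotients repeat a_1, ..., a_6; the period length is 6.
So sqrt(107) = [10; (2, 1, 9, 1, 2, 20)] with period length k = 6.
k is even, so the fundamental solution of x^2 - 107y^2 = 1 is (p_{k-1}, q_{k-1}) = (p_5, q_5); compute convergents through index 5.
Convergents (p_i = a_i*p_{i-1} + p_{i-2}, q_i = a_i*q_{i-1} + q_{i-2} with p_{-2}=0, p_{-1}=1, q_{-2}=1, q_{-1}=0):
  i=0: a_0=10, p_0 = 10*1 + 0 = 10, q_0 = 10*0 + 1 = 1.
  i=1: a_1=2, p_1 = 2*10 + 1 = 21, q_1 = 2*1 + 0 = 2.
  i=2: a_2=1, p_2 = 1*21 + 10 = 31, q_2 = 1*2 + 1 = 3.
  i=3: a_3=9, p_3 = 9*31 + 21 = 300, q_3 = 9*3 + 2 = 29.
  i=4: a_4=1, p_4 = 1*300 + 31 = 331, q_4 = 1*29 + 3 = 32.
  i=5: a_5=2, p_5 = 2*331 + 300 = 962, q_5 = 2*32 + 29 = 93.
Check: 962^2 - 107*93^2 = 925444 - 925443 = 1, so (x, y) = (962, 93) solves the equation, and by the theorem it is the least positive solution.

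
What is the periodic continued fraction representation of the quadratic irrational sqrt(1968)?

[44; (2, 1, 3, 5, 3, 1, 2, 88)]

Write x_i = (sqrt(1968) + m_i)/d_i with (m_0, d_0) = (0, 1). a_0 = floor(sqrt(1968)) = 44, since 44^2 = 1936 <= 1968 < 2025 = 45^2.
Iterate m_{i+1} = d_i*a_i - m_i, d_{i+1} = (1968 - m_{i+1}^2)/d_i, a_{i+1} = floor((a_0 + m_{i+1})/d_{i+1}):
  m_1 = 1*44 - 0 = 44, d_1 = (1968 - 44^2)/1 = 32/1 = 32, a_1 = floor((44 + 44)/32) = 2.
  m_2 = 32*2 - 44 = 20, d_2 = (1968 - 20^2)/32 = 1568/32 = 49, a_2 = floor((44 + 20)/49) = 1.
  m_3 = 49*1 - 20 = 29, d_3 = (1968 - 29^2)/49 = 1127/49 = 23, a_3 = floor((44 + 29)/23) = 3.
  m_4 = 23*3 - 29 = 40, d_4 = (1968 - 40^2)/23 = 368/23 = 16, a_4 = floor((44 + 40)/16) = 5.
  m_5 = 16*5 - 40 = 40, d_5 = (1968 - 40^2)/16 = 368/16 = 23, a_5 = floor((44 + 40)/23) = 3.
  m_6 = 23*3 - 40 = 29, d_6 = (1968 - 29^2)/23 = 1127/23 = 49, a_6 = floor((44 + 29)/49) = 1.
  m_7 = 49*1 - 29 = 20, d_7 = (1968 - 20^2)/49 = 1568/49 = 32, a_7 = floor((44 + 20)/32) = 2.
  m_8 = 32*2 - 20 = 44, d_8 = (1968 - 44^2)/32 = 32/32 = 1, a_8 = floor((44 + 44)/1) = 88.
  m_9 = 1*88 - 44 = 44, d_9 = (1968 - 44^2)/1 = 32/1 = 32: (m_9, d_9) = (m_1, d_1) = (44, 32), so from here the quotients repeat a_1, ..., a_8; the period length is 8.
Hence the expansion of sqrt(1968) is a_0 = 44 followed by the repeating block 2, 1, 3, 5, 3, 1, 2, 88 (period 8).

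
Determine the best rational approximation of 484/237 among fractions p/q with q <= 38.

Expand x = 484/237 as a continued fraction with the Euclidean algorithm:
  484 = 2*237 + 10, so a_0 = 2.
  237 = 23*10 + 7, so a_1 = 23.
  10 = 1*7 + 3, so a_2 = 1.
  7 = 2*3 + 1, so a_3 = 2.
  3 = 3*1 + 0, so a_4 = 3.
so x = [2; 23, 1, 2, 3].
Convergents (p_i = a_i*p_{i-1} + p_{i-2}, q_i = a_i*q_{i-1} + q_{i-2} with p_{-2}=0, p_{-1}=1, q_{-2}=1, q_{-1}=0), until the denominator exceeds 38:
  i=0: a_0=2, p_0 = 2*1 + 0 = 2, q_0 = 2*0 + 1 = 1.
  i=1: a_1=23, p_1 = 23*2 + 1 = 47, q_1 = 23*1 + 0 = 23.
  i=2: a_2=1, p_2 = 1*47 + 2 = 49, q_2 = 1*23 + 1 = 24.
  i=3: a_3=2, p_3 = 2*49 + 47 = 145, q_3 = 2*24 + 23 = 71.
q_3 = 71 > 38, so the last convergent with denominator <= 38 is p_2/q_2 = 49/24.
The closest fraction with denominator <= 38 is either p_2/q_2 or the intermediate fraction (k*p_2 + p_1)/(k*q_2 + q_1) with the largest k >= 1 whose denominator stays <= 38; these approach x as k grows, and every other convergent or intermediate fraction in range is farther away.
Largest k: floor((38 - q_1)/q_2) = floor((38 - 23)/24) = 0.
Since k = 0, no intermediate fraction beyond p_2/q_2 has denominator <= 38, so the convergent 49/24 is the closest (its error is |484*24 - 49*237|/(237*24) = 3/5688).

49/24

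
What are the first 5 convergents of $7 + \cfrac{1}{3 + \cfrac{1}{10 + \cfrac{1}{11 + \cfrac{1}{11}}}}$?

Using the convergent recurrence p_i = a_i*p_{i-1} + p_{i-2}, q_i = a_i*q_{i-1} + q_{i-2} with p_{-2}=0, p_{-1}=1, q_{-2}=1, q_{-1}=0:
  i=0: a_0=7, p_0 = 7*1 + 0 = 7, q_0 = 7*0 + 1 = 1.
  i=1: a_1=3, p_1 = 3*7 + 1 = 22, q_1 = 3*1 + 0 = 3.
  i=2: a_2=10, p_2 = 10*22 + 7 = 227, q_2 = 10*3 + 1 = 31.
  i=3: a_3=11, p_3 = 11*227 + 22 = 2519, q_3 = 11*31 + 3 = 344.
  i=4: a_4=11, p_4 = 11*2519 + 227 = 27936, q_4 = 11*344 + 31 = 3815.

7/1, 22/3, 227/31, 2519/344, 27936/3815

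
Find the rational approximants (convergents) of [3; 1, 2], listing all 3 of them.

Using the convergent recurrence p_i = a_i*p_{i-1} + p_{i-2}, q_i = a_i*q_{i-1} + q_{i-2} with p_{-2}=0, p_{-1}=1, q_{-2}=1, q_{-1}=0:
  i=0: a_0=3, p_0 = 3*1 + 0 = 3, q_0 = 3*0 + 1 = 1.
  i=1: a_1=1, p_1 = 1*3 + 1 = 4, q_1 = 1*1 + 0 = 1.
  i=2: a_2=2, p_2 = 2*4 + 3 = 11, q_2 = 2*1 + 1 = 3.

3/1, 4/1, 11/3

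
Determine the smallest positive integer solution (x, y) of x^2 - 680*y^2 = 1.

First expand sqrt(680) as a continued fraction. With x_i = (sqrt(680) + m_i)/d_i and (m_0, d_0) = (0, 1): a_0 = floor(sqrt(680)) = 26, since 26^2 = 676 <= 680 < 729 = 27^2.
Iterate m_{i+1} = d_i*a_i - m_i, d_{i+1} = (680 - m_{i+1}^2)/d_i, a_{i+1} = floor((a_0 + m_{i+1})/d_{i+1}):
  m_1 = 1*26 - 0 = 26, d_1 = (680 - 26^2)/1 = 4/1 = 4, a_1 = floor((26 + 26)/4) = 13.
  m_2 = 4*13 - 26 = 26, d_2 = (680 - 26^2)/4 = 4/4 = 1, a_2 = floor((26 + 26)/1) = 52.
  m_3 = 1*52 - 26 = 26, d_3 = (680 - 26^2)/1 = 4/1 = 4: (m_3, d_3) = (m_1, d_1) = (26, 4), so from here the quotients repeat a_1, a_2; the period length is 2.
So sqrt(680) = [26; (13, 52)] with period length k = 2.
k is even, so the fundamental solution of x^2 - 680y^2 = 1 is (p_{k-1}, q_{k-1}) = (p_1, q_1); compute convergents through index 1.
Convergents (p_i = a_i*p_{i-1} + p_{i-2}, q_i = a_i*q_{i-1} + q_{i-2} with p_{-2}=0, p_{-1}=1, q_{-2}=1, q_{-1}=0):
  i=0: a_0=26, p_0 = 26*1 + 0 = 26, q_0 = 26*0 + 1 = 1.
  i=1: a_1=13, p_1 = 13*26 + 1 = 339, q_1 = 13*1 + 0 = 13.
Check: 339^2 - 680*13^2 = 114921 - 114920 = 1, so (x, y) = (339, 13) solves the equation, and by the theorem it is the least positive solution.

(x, y) = (339, 13)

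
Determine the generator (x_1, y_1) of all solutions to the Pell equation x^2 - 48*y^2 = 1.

First expand sqrt(48) as a continued fraction. With x_i = (sqrt(48) + m_i)/d_i and (m_0, d_0) = (0, 1): a_0 = floor(sqrt(48)) = 6, since 6^2 = 36 <= 48 < 49 = 7^2.
Iterate m_{i+1} = d_i*a_i - m_i, d_{i+1} = (48 - m_{i+1}^2)/d_i, a_{i+1} = floor((a_0 + m_{i+1})/d_{i+1}):
  m_1 = 1*6 - 0 = 6, d_1 = (48 - 6^2)/1 = 12/1 = 12, a_1 = floor((6 + 6)/12) = 1.
  m_2 = 12*1 - 6 = 6, d_2 = (48 - 6^2)/12 = 12/12 = 1, a_2 = floor((6 + 6)/1) = 12.
  m_3 = 1*12 - 6 = 6, d_3 = (48 - 6^2)/1 = 12/1 = 12: (m_3, d_3) = (m_1, d_1) = (6, 12), so from here the quotients repeat a_1, a_2; the period length is 2.
So sqrt(48) = [6; (1, 12)] with period length k = 2.
k is even, so the fundamental solution of x^2 - 48y^2 = 1 is (p_{k-1}, q_{k-1}) = (p_1, q_1); compute convergents through index 1.
Convergents (p_i = a_i*p_{i-1} + p_{i-2}, q_i = a_i*q_{i-1} + q_{i-2} with p_{-2}=0, p_{-1}=1, q_{-2}=1, q_{-1}=0):
  i=0: a_0=6, p_0 = 6*1 + 0 = 6, q_0 = 6*0 + 1 = 1.
  i=1: a_1=1, p_1 = 1*6 + 1 = 7, q_1 = 1*1 + 0 = 1.
Check: 7^2 - 48*1^2 = 49 - 48 = 1, so (x, y) = (7, 1) solves the equation, and by the theorem it is the least positive solution.

(x, y) = (7, 1)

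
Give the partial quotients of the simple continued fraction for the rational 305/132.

[2; 3, 4, 1, 1, 4]

Run the Euclidean algorithm on 305 and 132; the successive quotients are the partial quotients a_0, a_1, ... (each step inverts the fractional part left over by the previous one):
  305 = 2*132 + 41, so a_0 = 2.
  132 = 3*41 + 9, so a_1 = 3.
  41 = 4*9 + 5, so a_2 = 4.
  9 = 1*5 + 4, so a_3 = 1.
  5 = 1*4 + 1, so a_4 = 1.
  4 = 4*1 + 0, so a_5 = 4.
The remainder reaches 0 after 6 divisions, so the expansion has 6 partial quotients, read off in order.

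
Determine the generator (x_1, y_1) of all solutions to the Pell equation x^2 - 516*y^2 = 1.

First expand sqrt(516) as a continued fraction. With x_i = (sqrt(516) + m_i)/d_i and (m_0, d_0) = (0, 1): a_0 = floor(sqrt(516)) = 22, since 22^2 = 484 <= 516 < 529 = 23^2.
Iterate m_{i+1} = d_i*a_i - m_i, d_{i+1} = (516 - m_{i+1}^2)/d_i, a_{i+1} = floor((a_0 + m_{i+1})/d_{i+1}):
  m_1 = 1*22 - 0 = 22, d_1 = (516 - 22^2)/1 = 32/1 = 32, a_1 = floor((22 + 22)/32) = 1.
  m_2 = 32*1 - 22 = 10, d_2 = (516 - 10^2)/32 = 416/32 = 13, a_2 = floor((22 + 10)/13) = 2.
  m_3 = 13*2 - 10 = 16, d_3 = (516 - 16^2)/13 = 260/13 = 20, a_3 = floor((22 + 16)/20) = 1.
  m_4 = 20*1 - 16 = 4, d_4 = (516 - 4^2)/20 = 500/20 = 25, a_4 = floor((22 + 4)/25) = 1.
  m_5 = 25*1 - 4 = 21, d_5 = (516 - 21^2)/25 = 75/25 = 3, a_5 = floor((22 + 21)/3) = 14.
  m_6 = 3*14 - 21 = 21, d_6 = (516 - 21^2)/3 = 75/3 = 25, a_6 = floor((22 + 21)/25) = 1.
  m_7 = 25*1 - 21 = 4, d_7 = (516 - 4^2)/25 = 500/25 = 20, a_7 = floor((22 + 4)/20) = 1.
  m_8 = 20*1 - 4 = 16, d_8 = (516 - 16^2)/20 = 260/20 = 13, a_8 = floor((22 + 16)/13) = 2.
  m_9 = 13*2 - 16 = 10, d_9 = (516 - 10^2)/13 = 416/13 = 32, a_9 = floor((22 + 10)/32) = 1.
  m_10 = 32*1 - 10 = 22, d_10 = (516 - 22^2)/32 = 32/32 = 1, a_10 = floor((22 + 22)/1) = 44.
  m_11 = 1*44 - 22 = 22, d_11 = (516 - 22^2)/1 = 32/1 = 32: (m_11, d_11) = (m_1, d_1) = (22, 32), so from here the quotients repeat a_1, ..., a_10; the period length is 10.
So sqrt(516) = [22; (1, 2, 1, 1, 14, 1, 1, 2, 1, 44)] with period length k = 10.
k is even, so the fundamental solution of x^2 - 516y^2 = 1 is (p_{k-1}, q_{k-1}) = (p_9, q_9); compute convergents through index 9.
Convergents (p_i = a_i*p_{i-1} + p_{i-2}, q_i = a_i*q_{i-1} + q_{i-2} with p_{-2}=0, p_{-1}=1, q_{-2}=1, q_{-1}=0):
  i=0: a_0=22, p_0 = 22*1 + 0 = 22, q_0 = 22*0 + 1 = 1.
  i=1: a_1=1, p_1 = 1*22 + 1 = 23, q_1 = 1*1 + 0 = 1.
  i=2: a_2=2, p_2 = 2*23 + 22 = 68, q_2 = 2*1 + 1 = 3.
  i=3: a_3=1, p_3 = 1*68 + 23 = 91, q_3 = 1*3 + 1 = 4.
  i=4: a_4=1, p_4 = 1*91 + 68 = 159, q_4 = 1*4 + 3 = 7.
  i=5: a_5=14, p_5 = 14*159 + 91 = 2317, q_5 = 14*7 + 4 = 102.
  i=6: a_6=1, p_6 = 1*2317 + 159 = 2476, q_6 = 1*102 + 7 = 109.
  i=7: a_7=1, p_7 = 1*2476 + 2317 = 4793, q_7 = 1*109 + 102 = 211.
  i=8: a_8=2, p_8 = 2*4793 + 2476 = 12062, q_8 = 2*211 + 109 = 531.
  i=9: a_9=1, p_9 = 1*12062 + 4793 = 16855, q_9 = 1*531 + 211 = 742.
Check: 16855^2 - 516*742^2 = 284091025 - 284091024 = 1, so (x, y) = (16855, 742) solves the equation, and by the theorem it is the least positive solution.

(x, y) = (16855, 742)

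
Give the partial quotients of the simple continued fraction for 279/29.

[9; 1, 1, 1, 1, 1, 3]

Run the Euclidean algorithm on 279 and 29; the successive quotients are the partial quotients a_0, a_1, ... (each step inverts the fractional part left over by the previous one):
  279 = 9*29 + 18, so a_0 = 9.
  29 = 1*18 + 11, so a_1 = 1.
  18 = 1*11 + 7, so a_2 = 1.
  11 = 1*7 + 4, so a_3 = 1.
  7 = 1*4 + 3, so a_4 = 1.
  4 = 1*3 + 1, so a_5 = 1.
  3 = 3*1 + 0, so a_6 = 3.
The remainder reaches 0 after 7 divisions, so the expansion has 7 partial quotients, read off in order.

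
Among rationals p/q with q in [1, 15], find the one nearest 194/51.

19/5

Expand x = 194/51 as a continued fraction with the Euclidean algorithm:
  194 = 3*51 + 41, so a_0 = 3.
  51 = 1*41 + 10, so a_1 = 1.
  41 = 4*10 + 1, so a_2 = 4.
  10 = 10*1 + 0, so a_3 = 10.
so x = [3; 1, 4, 10].
Convergents (p_i = a_i*p_{i-1} + p_{i-2}, q_i = a_i*q_{i-1} + q_{i-2} with p_{-2}=0, p_{-1}=1, q_{-2}=1, q_{-1}=0), until the denominator exceeds 15:
  i=0: a_0=3, p_0 = 3*1 + 0 = 3, q_0 = 3*0 + 1 = 1.
  i=1: a_1=1, p_1 = 1*3 + 1 = 4, q_1 = 1*1 + 0 = 1.
  i=2: a_2=4, p_2 = 4*4 + 3 = 19, q_2 = 4*1 + 1 = 5.
  i=3: a_3=10, p_3 = 10*19 + 4 = 194, q_3 = 10*5 + 1 = 51.
q_3 = 51 > 15, so the last convergent with denominator <= 15 is p_2/q_2 = 19/5.
The closest fraction with denominator <= 15 is either p_2/q_2 or the intermediate fraction (k*p_2 + p_1)/(k*q_2 + q_1) with the largest k >= 1 whose denominator stays <= 15; these approach x as k grows, and every other convergent or intermediate fraction in range is farther away.
Largest k: floor((15 - q_1)/q_2) = floor((15 - 1)/5) = 2.
That gives (2*19 + 4)/(2*5 + 1) = 42/11.
Compare the errors: |x - 19/5| = |194*5 - 19*51|/(51*5) = 1/255, and |x - 42/11| = |194*11 - 42*51|/(51*11) = 8/561.
Cross-multiplying, 1*561 = 561 < 2040 = 8*255, so 1/255 is smaller: the convergent 19/5 is closer to x than 42/11.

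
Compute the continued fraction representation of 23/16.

[1; 2, 3, 2]

Run the Euclidean algorithm on 23 and 16; the successive quotients are the partial quotients a_0, a_1, ... (each step inverts the fractional part left over by the previous one):
  23 = 1*16 + 7, so a_0 = 1.
  16 = 2*7 + 2, so a_1 = 2.
  7 = 3*2 + 1, so a_2 = 3.
  2 = 2*1 + 0, so a_3 = 2.
The remainder reaches 0 after 4 divisions, so the expansion has 4 partial quotients, read off in order.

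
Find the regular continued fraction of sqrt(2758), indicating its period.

Write x_i = (sqrt(2758) + m_i)/d_i with (m_0, d_0) = (0, 1). a_0 = floor(sqrt(2758)) = 52, since 52^2 = 2704 <= 2758 < 2809 = 53^2.
Iterate m_{i+1} = d_i*a_i - m_i, d_{i+1} = (2758 - m_{i+1}^2)/d_i, a_{i+1} = floor((a_0 + m_{i+1})/d_{i+1}):
  m_1 = 1*52 - 0 = 52, d_1 = (2758 - 52^2)/1 = 54/1 = 54, a_1 = floor((52 + 52)/54) = 1.
  m_2 = 54*1 - 52 = 2, d_2 = (2758 - 2^2)/54 = 2754/54 = 51, a_2 = floor((52 + 2)/51) = 1.
  m_3 = 51*1 - 2 = 49, d_3 = (2758 - 49^2)/51 = 357/51 = 7, a_3 = floor((52 + 49)/7) = 14.
  m_4 = 7*14 - 49 = 49, d_4 = (2758 - 49^2)/7 = 357/7 = 51, a_4 = floor((52 + 49)/51) = 1.
  m_5 = 51*1 - 49 = 2, d_5 = (2758 - 2^2)/51 = 2754/51 = 54, a_5 = floor((52 + 2)/54) = 1.
  m_6 = 54*1 - 2 = 52, d_6 = (2758 - 52^2)/54 = 54/54 = 1, a_6 = floor((52 + 52)/1) = 104.
  m_7 = 1*104 - 52 = 52, d_7 = (2758 - 52^2)/1 = 54/1 = 54: (m_7, d_7) = (m_1, d_1) = (52, 54), so from here the quotients repeat a_1, ..., a_6; the period length is 6.
Hence the expansion of sqrt(2758) is a_0 = 52 followed by the repeating block 1, 1, 14, 1, 1, 104 (period 6).

[52; (1, 1, 14, 1, 1, 104)]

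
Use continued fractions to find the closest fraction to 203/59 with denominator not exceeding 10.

Expand x = 203/59 as a continued fraction with the Euclidean algorithm:
  203 = 3*59 + 26, so a_0 = 3.
  59 = 2*26 + 7, so a_1 = 2.
  26 = 3*7 + 5, so a_2 = 3.
  7 = 1*5 + 2, so a_3 = 1.
  5 = 2*2 + 1, so a_4 = 2.
  2 = 2*1 + 0, so a_5 = 2.
so x = [3; 2, 3, 1, 2, 2].
Convergents (p_i = a_i*p_{i-1} + p_{i-2}, q_i = a_i*q_{i-1} + q_{i-2} with p_{-2}=0, p_{-1}=1, q_{-2}=1, q_{-1}=0), until the denominator exceeds 10:
  i=0: a_0=3, p_0 = 3*1 + 0 = 3, q_0 = 3*0 + 1 = 1.
  i=1: a_1=2, p_1 = 2*3 + 1 = 7, q_1 = 2*1 + 0 = 2.
  i=2: a_2=3, p_2 = 3*7 + 3 = 24, q_2 = 3*2 + 1 = 7.
  i=3: a_3=1, p_3 = 1*24 + 7 = 31, q_3 = 1*7 + 2 = 9.
  i=4: a_4=2, p_4 = 2*31 + 24 = 86, q_4 = 2*9 + 7 = 25.
q_4 = 25 > 10, so the last convergent with denominator <= 10 is p_3/q_3 = 31/9.
The closest fraction with denominator <= 10 is either p_3/q_3 or the intermediate fraction (k*p_3 + p_2)/(k*q_3 + q_2) with the largest k >= 1 whose denominator stays <= 10; these approach x as k grows, and every other convergent or intermediate fraction in range is farther away.
Largest k: floor((10 - q_2)/q_3) = floor((10 - 7)/9) = 0.
Since k = 0, no intermediate fraction beyond p_3/q_3 has denominator <= 10, so the convergent 31/9 is the closest (its error is |203*9 - 31*59|/(59*9) = 2/531).

31/9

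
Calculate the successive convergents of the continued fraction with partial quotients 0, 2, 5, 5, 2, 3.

Using the convergent recurrence p_i = a_i*p_{i-1} + p_{i-2}, q_i = a_i*q_{i-1} + q_{i-2} with p_{-2}=0, p_{-1}=1, q_{-2}=1, q_{-1}=0:
  i=0: a_0=0, p_0 = 0*1 + 0 = 0, q_0 = 0*0 + 1 = 1.
  i=1: a_1=2, p_1 = 2*0 + 1 = 1, q_1 = 2*1 + 0 = 2.
  i=2: a_2=5, p_2 = 5*1 + 0 = 5, q_2 = 5*2 + 1 = 11.
  i=3: a_3=5, p_3 = 5*5 + 1 = 26, q_3 = 5*11 + 2 = 57.
  i=4: a_4=2, p_4 = 2*26 + 5 = 57, q_4 = 2*57 + 11 = 125.
  i=5: a_5=3, p_5 = 3*57 + 26 = 197, q_5 = 3*125 + 57 = 432.

0/1, 1/2, 5/11, 26/57, 57/125, 197/432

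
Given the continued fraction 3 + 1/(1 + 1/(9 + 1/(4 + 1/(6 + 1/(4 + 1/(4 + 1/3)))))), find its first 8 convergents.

3/1, 4/1, 39/10, 160/41, 999/256, 4156/1065, 17623/4516, 57025/14613

Using the convergent recurrence p_i = a_i*p_{i-1} + p_{i-2}, q_i = a_i*q_{i-1} + q_{i-2} with p_{-2}=0, p_{-1}=1, q_{-2}=1, q_{-1}=0:
  i=0: a_0=3, p_0 = 3*1 + 0 = 3, q_0 = 3*0 + 1 = 1.
  i=1: a_1=1, p_1 = 1*3 + 1 = 4, q_1 = 1*1 + 0 = 1.
  i=2: a_2=9, p_2 = 9*4 + 3 = 39, q_2 = 9*1 + 1 = 10.
  i=3: a_3=4, p_3 = 4*39 + 4 = 160, q_3 = 4*10 + 1 = 41.
  i=4: a_4=6, p_4 = 6*160 + 39 = 999, q_4 = 6*41 + 10 = 256.
  i=5: a_5=4, p_5 = 4*999 + 160 = 4156, q_5 = 4*256 + 41 = 1065.
  i=6: a_6=4, p_6 = 4*4156 + 999 = 17623, q_6 = 4*1065 + 256 = 4516.
  i=7: a_7=3, p_7 = 3*17623 + 4156 = 57025, q_7 = 3*4516 + 1065 = 14613.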